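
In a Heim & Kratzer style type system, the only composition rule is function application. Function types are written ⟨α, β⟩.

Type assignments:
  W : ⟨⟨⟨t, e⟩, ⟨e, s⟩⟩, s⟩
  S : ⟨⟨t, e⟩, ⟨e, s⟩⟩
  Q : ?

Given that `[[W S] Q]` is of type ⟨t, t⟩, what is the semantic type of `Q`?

[[W S] Q] is required to be ⟨t, t⟩. [W S] : s cannot yield ⟨t, t⟩ as functor, so Q : ⟨s, ⟨t, t⟩⟩.

⟨s, ⟨t, t⟩⟩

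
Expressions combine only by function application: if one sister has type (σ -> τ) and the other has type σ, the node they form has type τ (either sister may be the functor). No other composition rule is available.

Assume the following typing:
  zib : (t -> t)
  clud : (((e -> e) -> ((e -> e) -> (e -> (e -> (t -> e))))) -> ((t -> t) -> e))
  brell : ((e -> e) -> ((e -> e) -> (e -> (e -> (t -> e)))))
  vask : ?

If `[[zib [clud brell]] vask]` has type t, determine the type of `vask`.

[[zib [clud brell]] vask] is required to be t. [zib [clud brell]] : e cannot yield t as functor, so vask : (e -> t).

(e -> t)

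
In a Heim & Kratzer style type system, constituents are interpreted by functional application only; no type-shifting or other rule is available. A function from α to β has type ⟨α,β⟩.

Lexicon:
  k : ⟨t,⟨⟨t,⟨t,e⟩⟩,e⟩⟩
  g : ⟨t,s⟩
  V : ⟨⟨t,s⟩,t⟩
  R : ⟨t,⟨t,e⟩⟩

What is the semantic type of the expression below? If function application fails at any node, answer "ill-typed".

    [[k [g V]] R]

[g V]: V is ⟨⟨t,s⟩,t⟩, g is ⟨t,s⟩; result t.
[k [g V]]: k is ⟨t,⟨⟨t,⟨t,e⟩⟩,e⟩⟩, [g V] is t; result ⟨⟨t,⟨t,e⟩⟩,e⟩.
[[k [g V]] R]: [k [g V]] is ⟨⟨t,⟨t,e⟩⟩,e⟩, R is ⟨t,⟨t,e⟩⟩; result e.

e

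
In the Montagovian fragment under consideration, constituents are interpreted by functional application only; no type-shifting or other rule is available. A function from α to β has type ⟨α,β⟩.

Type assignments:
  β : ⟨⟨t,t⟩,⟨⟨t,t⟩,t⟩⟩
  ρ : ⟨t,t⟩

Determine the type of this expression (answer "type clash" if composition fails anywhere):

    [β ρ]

[β ρ] — β of type ⟨⟨t,t⟩,⟨⟨t,t⟩,t⟩⟩ combines with ρ of type ⟨t,t⟩: type ⟨⟨t,t⟩,t⟩.

⟨⟨t,t⟩,t⟩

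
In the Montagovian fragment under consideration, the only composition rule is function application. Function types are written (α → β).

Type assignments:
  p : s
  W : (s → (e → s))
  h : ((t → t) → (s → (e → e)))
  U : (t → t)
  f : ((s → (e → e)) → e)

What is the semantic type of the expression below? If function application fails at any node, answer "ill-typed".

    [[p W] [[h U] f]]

s

[p W]: W is (s → (e → s)), p is s; result (e → s).
[h U]: h is ((t → t) → (s → (e → e))), U is (t → t); result (s → (e → e)).
[[h U] f]: f is ((s → (e → e)) → e), [h U] is (s → (e → e)); result e.
[[p W] [[h U] f]]: [p W] is (e → s), [[h U] f] is e; result s.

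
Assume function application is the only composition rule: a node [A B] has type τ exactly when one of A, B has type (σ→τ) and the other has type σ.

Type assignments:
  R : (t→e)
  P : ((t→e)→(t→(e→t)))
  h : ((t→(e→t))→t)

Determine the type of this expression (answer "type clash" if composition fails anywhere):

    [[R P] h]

t

[R P] — P of type ((t→e)→(t→(e→t))) combines with R of type (t→e): type (t→(e→t)).
[[R P] h] — h of type ((t→(e→t))→t) combines with [R P] of type (t→(e→t)): type t.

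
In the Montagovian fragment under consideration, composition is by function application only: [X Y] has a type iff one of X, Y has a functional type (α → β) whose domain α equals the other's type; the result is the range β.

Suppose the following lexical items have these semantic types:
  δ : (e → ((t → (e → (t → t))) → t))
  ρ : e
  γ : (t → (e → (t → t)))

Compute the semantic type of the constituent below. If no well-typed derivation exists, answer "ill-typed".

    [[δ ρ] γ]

[δ ρ] — δ of type (e → ((t → (e → (t → t))) → t)) combines with ρ of type e: type ((t → (e → (t → t))) → t).
[[δ ρ] γ] — [δ ρ] of type ((t → (e → (t → t))) → t) combines with γ of type (t → (e → (t → t))): type t.

t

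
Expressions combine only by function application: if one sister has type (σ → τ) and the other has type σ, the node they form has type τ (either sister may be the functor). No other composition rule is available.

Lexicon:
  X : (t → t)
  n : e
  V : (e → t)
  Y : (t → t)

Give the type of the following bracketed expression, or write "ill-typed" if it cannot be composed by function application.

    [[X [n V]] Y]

t

At [n V], V : (e → t) takes n : e, giving t.
At [X [n V]], X : (t → t) takes [n V] : t, giving t.
At [[X [n V]] Y], Y : (t → t) takes [X [n V]] : t, giving t.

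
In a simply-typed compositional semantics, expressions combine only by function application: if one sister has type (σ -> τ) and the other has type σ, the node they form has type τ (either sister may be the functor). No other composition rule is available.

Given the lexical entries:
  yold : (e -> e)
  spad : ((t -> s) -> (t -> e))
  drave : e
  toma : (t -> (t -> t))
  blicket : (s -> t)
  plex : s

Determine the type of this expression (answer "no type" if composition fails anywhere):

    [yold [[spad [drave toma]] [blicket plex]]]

no type

[drave toma]: e and (t -> (t -> t)) cannot combine by function application — type clash.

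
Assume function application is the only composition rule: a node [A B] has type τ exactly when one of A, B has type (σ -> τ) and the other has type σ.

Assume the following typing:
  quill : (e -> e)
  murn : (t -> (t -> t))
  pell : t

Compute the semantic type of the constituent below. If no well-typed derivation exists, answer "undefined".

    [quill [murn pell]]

[murn pell]: murn is (t -> (t -> t)), pell is t; result (t -> t).
At [quill [murn pell]]: neither (e -> e) nor (t -> t) can take the other as argument; the node is ill-typed.

undefined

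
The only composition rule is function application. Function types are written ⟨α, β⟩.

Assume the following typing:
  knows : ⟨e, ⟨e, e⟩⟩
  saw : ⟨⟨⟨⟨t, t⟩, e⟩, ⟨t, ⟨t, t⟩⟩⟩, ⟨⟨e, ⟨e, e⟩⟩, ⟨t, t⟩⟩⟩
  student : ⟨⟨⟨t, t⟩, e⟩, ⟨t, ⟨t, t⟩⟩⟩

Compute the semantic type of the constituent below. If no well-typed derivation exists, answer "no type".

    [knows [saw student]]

At [saw student], saw : ⟨⟨⟨⟨t, t⟩, e⟩, ⟨t, ⟨t, t⟩⟩⟩, ⟨⟨e, ⟨e, e⟩⟩, ⟨t, t⟩⟩⟩ takes student : ⟨⟨⟨t, t⟩, e⟩, ⟨t, ⟨t, t⟩⟩⟩, giving ⟨⟨e, ⟨e, e⟩⟩, ⟨t, t⟩⟩.
At [knows [saw student]], [saw student] : ⟨⟨e, ⟨e, e⟩⟩, ⟨t, t⟩⟩ takes knows : ⟨e, ⟨e, e⟩⟩, giving ⟨t, t⟩.

⟨t, t⟩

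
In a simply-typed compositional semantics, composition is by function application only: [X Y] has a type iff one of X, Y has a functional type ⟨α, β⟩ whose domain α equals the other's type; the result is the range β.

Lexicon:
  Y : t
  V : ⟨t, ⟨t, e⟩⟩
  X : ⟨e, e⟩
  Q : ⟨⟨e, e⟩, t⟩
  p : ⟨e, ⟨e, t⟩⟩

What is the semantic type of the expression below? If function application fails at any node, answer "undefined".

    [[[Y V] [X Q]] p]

⟨e, t⟩

[Y V]: functor V : ⟨t, ⟨t, e⟩⟩, argument Y : t; result ⟨t, e⟩.
[X Q]: functor Q : ⟨⟨e, e⟩, t⟩, argument X : ⟨e, e⟩; result t.
[[Y V] [X Q]]: functor [Y V] : ⟨t, e⟩, argument [X Q] : t; result e.
[[[Y V] [X Q]] p]: functor p : ⟨e, ⟨e, t⟩⟩, argument [[Y V] [X Q]] : e; result ⟨e, t⟩.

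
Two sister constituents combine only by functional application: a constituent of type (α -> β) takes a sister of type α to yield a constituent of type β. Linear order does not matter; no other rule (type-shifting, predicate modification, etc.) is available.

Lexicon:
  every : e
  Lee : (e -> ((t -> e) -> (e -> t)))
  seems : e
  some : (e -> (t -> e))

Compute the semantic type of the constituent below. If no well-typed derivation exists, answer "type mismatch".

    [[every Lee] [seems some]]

(e -> t)

[every Lee] — Lee of type (e -> ((t -> e) -> (e -> t))) combines with every of type e: type ((t -> e) -> (e -> t)).
[seems some] — some of type (e -> (t -> e)) combines with seems of type e: type (t -> e).
[[every Lee] [seems some]] — [every Lee] of type ((t -> e) -> (e -> t)) combines with [seems some] of type (t -> e): type (e -> t).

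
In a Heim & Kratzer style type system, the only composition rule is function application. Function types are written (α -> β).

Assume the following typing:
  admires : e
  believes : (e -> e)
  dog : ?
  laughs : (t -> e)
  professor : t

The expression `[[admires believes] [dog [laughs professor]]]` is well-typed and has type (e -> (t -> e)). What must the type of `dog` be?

[[admires believes] [dog [laughs professor]]] is required to be (e -> (t -> e)). [admires believes] : e cannot yield (e -> (t -> e)) as functor, so [dog [laughs professor]] : (e -> (e -> (t -> e))).
[dog [laughs professor]] is required to be (e -> (e -> (t -> e))). [laughs professor] : e cannot yield (e -> (e -> (t -> e))) as functor, so dog : (e -> (e -> (e -> (t -> e)))).

(e -> (e -> (e -> (t -> e))))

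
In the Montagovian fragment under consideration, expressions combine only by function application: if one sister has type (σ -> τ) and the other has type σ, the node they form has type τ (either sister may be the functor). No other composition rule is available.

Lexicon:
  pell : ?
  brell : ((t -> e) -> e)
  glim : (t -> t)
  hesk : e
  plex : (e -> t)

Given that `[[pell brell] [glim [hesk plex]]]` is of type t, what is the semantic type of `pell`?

(((t -> e) -> e) -> (t -> t))

For [[pell brell] [glim [hesk plex]]] to have type t with [glim [hesk plex]] of type t, [pell brell] must be the function: [pell brell] : (t -> t).
For [pell brell] to have type (t -> t) with brell of type ((t -> e) -> e), pell must be the function: pell : (((t -> e) -> e) -> (t -> t)).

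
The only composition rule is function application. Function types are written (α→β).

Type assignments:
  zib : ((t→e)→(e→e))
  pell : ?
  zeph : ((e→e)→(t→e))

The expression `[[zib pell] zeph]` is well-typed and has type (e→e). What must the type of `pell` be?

(((t→e)→(e→e))→(((e→e)→(t→e))→(e→e)))

[[zib pell] zeph] must have type (e→e). The sister zeph has type ((e→e)→(t→e)); that is not a function onto (e→e), so [zib pell] must be the functor, of type (((e→e)→(t→e))→(e→e)).
[zib pell] must have type (((e→e)→(t→e))→(e→e)). The sister zib has type ((t→e)→(e→e)); that is not a function onto (((e→e)→(t→e))→(e→e)), so pell must be the functor, of type (((t→e)→(e→e))→(((e→e)→(t→e))→(e→e))).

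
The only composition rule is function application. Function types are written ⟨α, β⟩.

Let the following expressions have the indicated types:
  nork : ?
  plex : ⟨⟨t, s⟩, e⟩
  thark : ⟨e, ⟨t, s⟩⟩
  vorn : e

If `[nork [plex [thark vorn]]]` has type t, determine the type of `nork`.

⟨e, t⟩

[nork [plex [thark vorn]]] is required to be t. [plex [thark vorn]] : e cannot yield t as functor, so nork : ⟨e, t⟩.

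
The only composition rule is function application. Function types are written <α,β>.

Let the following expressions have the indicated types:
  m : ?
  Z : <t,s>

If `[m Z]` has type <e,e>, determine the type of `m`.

[m Z] must have type <e,e>. The sister Z has type <t,s>; that is not a function onto <e,e>, so m must be the functor, of type <<t,s>,<e,e>>.

<<t,s>,<e,e>>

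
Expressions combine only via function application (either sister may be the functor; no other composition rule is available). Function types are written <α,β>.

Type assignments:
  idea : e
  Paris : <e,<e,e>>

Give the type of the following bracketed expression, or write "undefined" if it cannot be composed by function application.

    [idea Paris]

<e,e>

At [idea Paris], Paris : <e,<e,e>> takes idea : e, giving <e,e>.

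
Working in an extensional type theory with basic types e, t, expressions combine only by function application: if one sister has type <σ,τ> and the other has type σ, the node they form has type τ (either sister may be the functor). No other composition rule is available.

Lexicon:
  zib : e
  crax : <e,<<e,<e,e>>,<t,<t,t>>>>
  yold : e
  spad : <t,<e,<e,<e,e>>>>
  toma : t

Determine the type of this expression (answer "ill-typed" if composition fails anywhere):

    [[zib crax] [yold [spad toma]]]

<t,<t,t>>

At [zib crax], crax : <e,<<e,<e,e>>,<t,<t,t>>>> takes zib : e, giving <<e,<e,e>>,<t,<t,t>>>.
At [spad toma], spad : <t,<e,<e,<e,e>>>> takes toma : t, giving <e,<e,<e,e>>>.
At [yold [spad toma]], [spad toma] : <e,<e,<e,e>>> takes yold : e, giving <e,<e,e>>.
At [[zib crax] [yold [spad toma]]], [zib crax] : <<e,<e,e>>,<t,<t,t>>> takes [yold [spad toma]] : <e,<e,e>>, giving <t,<t,t>>.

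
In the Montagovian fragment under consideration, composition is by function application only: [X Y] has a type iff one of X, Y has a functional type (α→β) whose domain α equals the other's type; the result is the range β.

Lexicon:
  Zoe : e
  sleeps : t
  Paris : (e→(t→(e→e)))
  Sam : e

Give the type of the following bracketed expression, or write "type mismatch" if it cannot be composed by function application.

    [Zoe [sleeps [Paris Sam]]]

At [Paris Sam], Paris : (e→(t→(e→e))) takes Sam : e, giving (t→(e→e)).
At [sleeps [Paris Sam]], [Paris Sam] : (t→(e→e)) takes sleeps : t, giving (e→e).
At [Zoe [sleeps [Paris Sam]]], [sleeps [Paris Sam]] : (e→e) takes Zoe : e, giving e.

e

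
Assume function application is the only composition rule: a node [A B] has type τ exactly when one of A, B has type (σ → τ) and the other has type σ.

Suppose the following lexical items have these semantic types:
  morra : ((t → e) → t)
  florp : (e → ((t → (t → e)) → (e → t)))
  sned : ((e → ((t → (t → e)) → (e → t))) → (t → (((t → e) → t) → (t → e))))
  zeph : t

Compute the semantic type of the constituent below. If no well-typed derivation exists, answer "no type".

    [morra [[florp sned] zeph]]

[florp sned]: functor sned : ((e → ((t → (t → e)) → (e → t))) → (t → (((t → e) → t) → (t → e)))), argument florp : (e → ((t → (t → e)) → (e → t))); result (t → (((t → e) → t) → (t → e))).
[[florp sned] zeph]: functor [florp sned] : (t → (((t → e) → t) → (t → e))), argument zeph : t; result (((t → e) → t) → (t → e)).
[morra [[florp sned] zeph]]: functor [[florp sned] zeph] : (((t → e) → t) → (t → e)), argument morra : ((t → e) → t); result (t → e).

(t → e)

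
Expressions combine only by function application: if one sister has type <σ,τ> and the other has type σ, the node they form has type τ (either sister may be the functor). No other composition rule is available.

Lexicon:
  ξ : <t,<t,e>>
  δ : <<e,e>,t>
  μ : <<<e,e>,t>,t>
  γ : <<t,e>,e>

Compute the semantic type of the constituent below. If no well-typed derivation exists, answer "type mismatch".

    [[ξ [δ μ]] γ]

e

[δ μ]: functor μ : <<<e,e>,t>,t>, argument δ : <<e,e>,t>; result t.
[ξ [δ μ]]: functor ξ : <t,<t,e>>, argument [δ μ] : t; result <t,e>.
[[ξ [δ μ]] γ]: functor γ : <<t,e>,e>, argument [ξ [δ μ]] : <t,e>; result e.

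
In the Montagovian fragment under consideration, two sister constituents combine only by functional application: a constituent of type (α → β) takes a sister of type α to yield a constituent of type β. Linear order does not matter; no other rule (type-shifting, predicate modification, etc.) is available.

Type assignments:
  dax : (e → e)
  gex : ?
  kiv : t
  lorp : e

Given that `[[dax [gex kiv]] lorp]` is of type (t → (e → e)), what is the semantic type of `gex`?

[[dax [gex kiv]] lorp] is required to be (t → (e → e)). lorp : e cannot yield (t → (e → e)) as functor, so [dax [gex kiv]] : (e → (t → (e → e))).
[dax [gex kiv]] is required to be (e → (t → (e → e))). dax : (e → e) cannot yield (e → (t → (e → e))) as functor, so [gex kiv] : ((e → e) → (e → (t → (e → e)))).
[gex kiv] is required to be ((e → e) → (e → (t → (e → e)))). kiv : t cannot yield ((e → e) → (e → (t → (e → e)))) as functor, so gex : (t → ((e → e) → (e → (t → (e → e))))).

(t → ((e → e) → (e → (t → (e → e)))))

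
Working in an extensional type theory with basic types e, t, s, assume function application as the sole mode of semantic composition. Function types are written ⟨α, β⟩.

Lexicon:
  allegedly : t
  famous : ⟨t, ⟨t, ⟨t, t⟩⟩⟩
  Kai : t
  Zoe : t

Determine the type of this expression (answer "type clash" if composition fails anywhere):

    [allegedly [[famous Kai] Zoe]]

[famous Kai] — famous of type ⟨t, ⟨t, ⟨t, t⟩⟩⟩ combines with Kai of type t: type ⟨t, ⟨t, t⟩⟩.
[[famous Kai] Zoe] — [famous Kai] of type ⟨t, ⟨t, t⟩⟩ combines with Zoe of type t: type ⟨t, t⟩.
[allegedly [[famous Kai] Zoe]] — [[famous Kai] Zoe] of type ⟨t, t⟩ combines with allegedly of type t: type t.

t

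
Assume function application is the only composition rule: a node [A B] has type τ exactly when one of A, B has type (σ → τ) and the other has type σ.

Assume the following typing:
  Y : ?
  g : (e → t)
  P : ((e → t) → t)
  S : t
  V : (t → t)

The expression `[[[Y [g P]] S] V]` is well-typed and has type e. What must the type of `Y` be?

At [[[Y [g P]] S] V] (required: e): V is (t → t), which is not a function with range e; hence [[Y [g P]] S] is the functor — type ((t → t) → e).
At [[Y [g P]] S] (required: ((t → t) → e)): S is t, which is not a function with range ((t → t) → e); hence [Y [g P]] is the functor — type (t → ((t → t) → e)).
At [Y [g P]] (required: (t → ((t → t) → e))): [g P] is t, which is not a function with range (t → ((t → t) → e)); hence Y is the functor — type (t → (t → ((t → t) → e))).

(t → (t → ((t → t) → e)))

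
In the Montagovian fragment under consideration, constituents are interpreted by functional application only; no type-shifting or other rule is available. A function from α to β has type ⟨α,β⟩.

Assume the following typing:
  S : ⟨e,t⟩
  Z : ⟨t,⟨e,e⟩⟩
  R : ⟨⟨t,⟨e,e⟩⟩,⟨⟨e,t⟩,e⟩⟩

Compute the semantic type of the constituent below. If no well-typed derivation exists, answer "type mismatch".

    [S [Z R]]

[Z R]: ⟨⟨t,⟨e,e⟩⟩,⟨⟨e,t⟩,e⟩⟩ applied to ⟨t,⟨e,e⟩⟩ yields ⟨⟨e,t⟩,e⟩.
[S [Z R]]: ⟨⟨e,t⟩,e⟩ applied to ⟨e,t⟩ yields e.

e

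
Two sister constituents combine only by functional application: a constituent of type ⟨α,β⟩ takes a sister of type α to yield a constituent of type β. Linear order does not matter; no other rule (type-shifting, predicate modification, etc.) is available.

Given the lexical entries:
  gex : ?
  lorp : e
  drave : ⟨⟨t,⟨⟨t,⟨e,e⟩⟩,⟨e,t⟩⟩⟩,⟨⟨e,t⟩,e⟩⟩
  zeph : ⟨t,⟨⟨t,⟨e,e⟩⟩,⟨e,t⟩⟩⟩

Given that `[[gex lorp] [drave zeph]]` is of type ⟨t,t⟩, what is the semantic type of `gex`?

[[gex lorp] [drave zeph]] must have type ⟨t,t⟩. The sister [drave zeph] has type ⟨⟨e,t⟩,e⟩; that is not a function onto ⟨t,t⟩, so [gex lorp] must be the functor, of type ⟨⟨⟨e,t⟩,e⟩,⟨t,t⟩⟩.
[gex lorp] must have type ⟨⟨⟨e,t⟩,e⟩,⟨t,t⟩⟩. The sister lorp has type e; that is not a function onto ⟨⟨⟨e,t⟩,e⟩,⟨t,t⟩⟩, so gex must be the functor, of type ⟨e,⟨⟨⟨e,t⟩,e⟩,⟨t,t⟩⟩⟩.

⟨e,⟨⟨⟨e,t⟩,e⟩,⟨t,t⟩⟩⟩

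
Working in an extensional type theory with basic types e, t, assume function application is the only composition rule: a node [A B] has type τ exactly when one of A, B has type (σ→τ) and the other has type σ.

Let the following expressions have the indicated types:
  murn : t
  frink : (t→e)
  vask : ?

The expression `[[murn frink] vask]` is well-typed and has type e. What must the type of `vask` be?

[[murn frink] vask] must have type e. The sister [murn frink] has type e; that is not a function onto e, so vask must be the functor, of type (e→e).

(e→e)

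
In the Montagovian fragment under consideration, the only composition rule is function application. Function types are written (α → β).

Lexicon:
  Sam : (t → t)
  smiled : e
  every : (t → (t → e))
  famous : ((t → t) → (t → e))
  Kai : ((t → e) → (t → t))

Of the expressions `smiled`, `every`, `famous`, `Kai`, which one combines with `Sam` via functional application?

famous

smiled : e — no; Sam wants t, and smiled wants nothing (atomic).
every : (t → (t → e)) — no; Sam wants t, and every wants t.
famous — combines: famous : ((t → t) → (t → e)) takes Sam : (t → t) as argument, giving (t → e).
Kai : ((t → e) → (t → t)) — no; Sam wants t, and Kai wants (t → e).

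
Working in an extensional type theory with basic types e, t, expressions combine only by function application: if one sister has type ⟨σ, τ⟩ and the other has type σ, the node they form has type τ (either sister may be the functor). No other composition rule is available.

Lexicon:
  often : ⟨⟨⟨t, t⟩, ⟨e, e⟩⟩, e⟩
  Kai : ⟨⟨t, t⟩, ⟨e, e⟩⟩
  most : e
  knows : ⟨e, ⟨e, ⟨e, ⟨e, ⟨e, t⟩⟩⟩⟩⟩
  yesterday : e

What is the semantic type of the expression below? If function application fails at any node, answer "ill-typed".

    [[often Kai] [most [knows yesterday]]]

⟨e, ⟨e, t⟩⟩

[often Kai]: often is ⟨⟨⟨t, t⟩, ⟨e, e⟩⟩, e⟩, Kai is ⟨⟨t, t⟩, ⟨e, e⟩⟩; result e.
[knows yesterday]: knows is ⟨e, ⟨e, ⟨e, ⟨e, ⟨e, t⟩⟩⟩⟩⟩, yesterday is e; result ⟨e, ⟨e, ⟨e, ⟨e, t⟩⟩⟩⟩.
[most [knows yesterday]]: [knows yesterday] is ⟨e, ⟨e, ⟨e, ⟨e, t⟩⟩⟩⟩, most is e; result ⟨e, ⟨e, ⟨e, t⟩⟩⟩.
[[often Kai] [most [knows yesterday]]]: [most [knows yesterday]] is ⟨e, ⟨e, ⟨e, t⟩⟩⟩, [often Kai] is e; result ⟨e, ⟨e, t⟩⟩.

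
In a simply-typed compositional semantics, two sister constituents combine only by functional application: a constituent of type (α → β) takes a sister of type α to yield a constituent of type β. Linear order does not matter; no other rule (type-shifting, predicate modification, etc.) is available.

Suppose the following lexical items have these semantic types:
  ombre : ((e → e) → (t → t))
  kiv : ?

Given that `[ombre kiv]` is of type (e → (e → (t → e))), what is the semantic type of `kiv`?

For [ombre kiv] to have type (e → (e → (t → e))) with ombre of type ((e → e) → (t → t)), kiv must be the function: kiv : (((e → e) → (t → t)) → (e → (e → (t → e)))).

(((e → e) → (t → t)) → (e → (e → (t → e))))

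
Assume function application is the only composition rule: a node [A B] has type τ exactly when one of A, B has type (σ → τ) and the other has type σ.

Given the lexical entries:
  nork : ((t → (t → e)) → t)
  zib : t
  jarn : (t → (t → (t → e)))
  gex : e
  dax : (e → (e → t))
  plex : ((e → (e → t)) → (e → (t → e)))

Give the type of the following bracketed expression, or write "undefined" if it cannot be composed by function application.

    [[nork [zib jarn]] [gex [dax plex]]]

e

[zib jarn]: jarn is (t → (t → (t → e))), zib is t; result (t → (t → e)).
[nork [zib jarn]]: nork is ((t → (t → e)) → t), [zib jarn] is (t → (t → e)); result t.
[dax plex]: plex is ((e → (e → t)) → (e → (t → e))), dax is (e → (e → t)); result (e → (t → e)).
[gex [dax plex]]: [dax plex] is (e → (t → e)), gex is e; result (t → e).
[[nork [zib jarn]] [gex [dax plex]]]: [gex [dax plex]] is (t → e), [nork [zib jarn]] is t; result e.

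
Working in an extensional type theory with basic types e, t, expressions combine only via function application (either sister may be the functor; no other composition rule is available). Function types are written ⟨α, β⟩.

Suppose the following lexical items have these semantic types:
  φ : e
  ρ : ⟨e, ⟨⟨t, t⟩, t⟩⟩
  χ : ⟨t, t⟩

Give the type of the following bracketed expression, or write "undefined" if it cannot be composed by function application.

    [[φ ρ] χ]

t

[φ ρ]: ⟨e, ⟨⟨t, t⟩, t⟩⟩ applied to e yields ⟨⟨t, t⟩, t⟩.
[[φ ρ] χ]: ⟨⟨t, t⟩, t⟩ applied to ⟨t, t⟩ yields t.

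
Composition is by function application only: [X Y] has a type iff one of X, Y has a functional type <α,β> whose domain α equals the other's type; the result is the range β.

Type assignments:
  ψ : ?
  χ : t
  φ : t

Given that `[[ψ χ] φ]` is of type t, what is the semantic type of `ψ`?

<t,<t,t>>

For [[ψ χ] φ] to have type t with φ of type t, [ψ χ] must be the function: [ψ χ] : <t,t>.
For [ψ χ] to have type <t,t> with χ of type t, ψ must be the function: ψ : <t,<t,t>>.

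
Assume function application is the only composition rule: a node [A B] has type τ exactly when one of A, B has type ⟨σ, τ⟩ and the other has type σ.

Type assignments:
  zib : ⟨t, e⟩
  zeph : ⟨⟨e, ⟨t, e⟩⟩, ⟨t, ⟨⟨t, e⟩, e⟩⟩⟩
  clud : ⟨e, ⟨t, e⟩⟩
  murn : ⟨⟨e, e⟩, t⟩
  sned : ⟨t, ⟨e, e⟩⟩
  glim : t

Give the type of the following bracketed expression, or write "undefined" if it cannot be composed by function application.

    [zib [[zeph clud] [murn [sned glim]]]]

e

[zeph clud] — zeph of type ⟨⟨e, ⟨t, e⟩⟩, ⟨t, ⟨⟨t, e⟩, e⟩⟩⟩ combines with clud of type ⟨e, ⟨t, e⟩⟩: type ⟨t, ⟨⟨t, e⟩, e⟩⟩.
[sned glim] — sned of type ⟨t, ⟨e, e⟩⟩ combines with glim of type t: type ⟨e, e⟩.
[murn [sned glim]] — murn of type ⟨⟨e, e⟩, t⟩ combines with [sned glim] of type ⟨e, e⟩: type t.
[[zeph clud] [murn [sned glim]]] — [zeph clud] of type ⟨t, ⟨⟨t, e⟩, e⟩⟩ combines with [murn [sned glim]] of type t: type ⟨⟨t, e⟩, e⟩.
[zib [[zeph clud] [murn [sned glim]]]] — [[zeph clud] [murn [sned glim]]] of type ⟨⟨t, e⟩, e⟩ combines with zib of type ⟨t, e⟩: type e.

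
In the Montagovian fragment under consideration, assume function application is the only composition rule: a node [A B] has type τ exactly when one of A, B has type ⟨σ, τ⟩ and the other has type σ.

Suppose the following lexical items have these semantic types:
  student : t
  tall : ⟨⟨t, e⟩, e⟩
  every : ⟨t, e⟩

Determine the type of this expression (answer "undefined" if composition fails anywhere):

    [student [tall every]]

undefined

[tall every] — tall of type ⟨⟨t, e⟩, e⟩ combines with every of type ⟨t, e⟩: type e.
[student [tall every]]: t with e — neither is a function whose domain matches the other; composition fails here.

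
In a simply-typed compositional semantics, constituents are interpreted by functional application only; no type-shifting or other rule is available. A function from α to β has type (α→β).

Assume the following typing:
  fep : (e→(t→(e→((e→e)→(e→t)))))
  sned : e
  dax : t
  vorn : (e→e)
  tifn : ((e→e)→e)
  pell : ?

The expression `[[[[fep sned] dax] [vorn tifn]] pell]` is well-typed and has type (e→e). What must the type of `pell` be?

(((e→e)→(e→t))→(e→e))

[[[[fep sned] dax] [vorn tifn]] pell] must have type (e→e). The sister [[[fep sned] dax] [vorn tifn]] has type ((e→e)→(e→t)); that is not a function onto (e→e), so pell must be the functor, of type (((e→e)→(e→t))→(e→e)).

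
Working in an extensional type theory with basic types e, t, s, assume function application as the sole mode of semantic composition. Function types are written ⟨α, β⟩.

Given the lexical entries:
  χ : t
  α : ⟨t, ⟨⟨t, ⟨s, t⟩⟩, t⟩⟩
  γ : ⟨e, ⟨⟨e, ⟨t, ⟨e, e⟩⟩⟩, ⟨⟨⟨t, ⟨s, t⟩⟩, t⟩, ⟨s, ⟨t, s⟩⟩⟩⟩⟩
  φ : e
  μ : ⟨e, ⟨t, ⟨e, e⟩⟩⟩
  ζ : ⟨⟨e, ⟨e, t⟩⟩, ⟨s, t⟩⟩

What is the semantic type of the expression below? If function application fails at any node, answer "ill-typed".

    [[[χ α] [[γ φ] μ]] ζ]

[χ α]: ⟨t, ⟨⟨t, ⟨s, t⟩⟩, t⟩⟩ applied to t yields ⟨⟨t, ⟨s, t⟩⟩, t⟩.
[γ φ]: ⟨e, ⟨⟨e, ⟨t, ⟨e, e⟩⟩⟩, ⟨⟨⟨t, ⟨s, t⟩⟩, t⟩, ⟨s, ⟨t, s⟩⟩⟩⟩⟩ applied to e yields ⟨⟨e, ⟨t, ⟨e, e⟩⟩⟩, ⟨⟨⟨t, ⟨s, t⟩⟩, t⟩, ⟨s, ⟨t, s⟩⟩⟩⟩.
[[γ φ] μ]: ⟨⟨e, ⟨t, ⟨e, e⟩⟩⟩, ⟨⟨⟨t, ⟨s, t⟩⟩, t⟩, ⟨s, ⟨t, s⟩⟩⟩⟩ applied to ⟨e, ⟨t, ⟨e, e⟩⟩⟩ yields ⟨⟨⟨t, ⟨s, t⟩⟩, t⟩, ⟨s, ⟨t, s⟩⟩⟩.
[[χ α] [[γ φ] μ]]: ⟨⟨⟨t, ⟨s, t⟩⟩, t⟩, ⟨s, ⟨t, s⟩⟩⟩ applied to ⟨⟨t, ⟨s, t⟩⟩, t⟩ yields ⟨s, ⟨t, s⟩⟩.
[[[χ α] [[γ φ] μ]] ζ]: ⟨s, ⟨t, s⟩⟩ with ⟨⟨e, ⟨e, t⟩⟩, ⟨s, t⟩⟩ — neither is a function whose domain matches the other; composition fails here.

ill-typed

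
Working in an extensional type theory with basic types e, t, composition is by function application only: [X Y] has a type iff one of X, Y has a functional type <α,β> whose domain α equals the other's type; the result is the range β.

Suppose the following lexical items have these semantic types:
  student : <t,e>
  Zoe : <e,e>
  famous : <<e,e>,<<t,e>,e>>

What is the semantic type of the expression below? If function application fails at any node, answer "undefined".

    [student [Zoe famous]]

e

[Zoe famous]: functor famous : <<e,e>,<<t,e>,e>>, argument Zoe : <e,e>; result <<t,e>,e>.
[student [Zoe famous]]: functor [Zoe famous] : <<t,e>,e>, argument student : <t,e>; result e.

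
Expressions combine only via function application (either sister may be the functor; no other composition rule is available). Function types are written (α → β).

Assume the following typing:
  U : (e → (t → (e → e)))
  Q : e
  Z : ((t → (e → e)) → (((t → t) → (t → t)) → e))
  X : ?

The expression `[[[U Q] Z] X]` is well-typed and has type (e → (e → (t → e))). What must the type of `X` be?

[[[U Q] Z] X] must have type (e → (e → (t → e))). The sister [[U Q] Z] has type (((t → t) → (t → t)) → e); that is not a function onto (e → (e → (t → e))), so X must be the functor, of type ((((t → t) → (t → t)) → e) → (e → (e → (t → e)))).

((((t → t) → (t → t)) → e) → (e → (e → (t → e))))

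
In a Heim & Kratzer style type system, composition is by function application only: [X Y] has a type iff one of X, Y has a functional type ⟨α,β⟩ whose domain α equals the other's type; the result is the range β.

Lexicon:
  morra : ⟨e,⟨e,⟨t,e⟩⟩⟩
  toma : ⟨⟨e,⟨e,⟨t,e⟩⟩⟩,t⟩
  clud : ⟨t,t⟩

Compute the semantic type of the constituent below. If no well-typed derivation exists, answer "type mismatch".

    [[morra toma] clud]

[morra toma]: functor toma : ⟨⟨e,⟨e,⟨t,e⟩⟩⟩,t⟩, argument morra : ⟨e,⟨e,⟨t,e⟩⟩⟩; result t.
[[morra toma] clud]: functor clud : ⟨t,t⟩, argument [morra toma] : t; result t.

t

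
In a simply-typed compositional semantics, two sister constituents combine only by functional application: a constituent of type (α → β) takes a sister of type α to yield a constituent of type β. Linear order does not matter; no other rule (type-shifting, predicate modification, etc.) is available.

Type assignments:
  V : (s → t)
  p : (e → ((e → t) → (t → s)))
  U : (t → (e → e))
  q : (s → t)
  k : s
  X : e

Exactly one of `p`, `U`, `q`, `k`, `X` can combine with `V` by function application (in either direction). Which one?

p : (e → ((e → t) → (t → s))) — does not combine with V.
U : (t → (e → e)) — does not combine with V.
q : (s → t) — does not combine with V.
k — combines: V : (s → t) takes k : s as argument, giving t.
X : e — does not combine with V.

k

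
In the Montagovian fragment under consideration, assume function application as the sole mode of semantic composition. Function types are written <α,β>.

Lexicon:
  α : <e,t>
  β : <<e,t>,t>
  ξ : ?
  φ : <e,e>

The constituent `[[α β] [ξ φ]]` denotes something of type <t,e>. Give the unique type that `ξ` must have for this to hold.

For [[α β] [ξ φ]] to have type <t,e> with [α β] of type t, [ξ φ] must be the function: [ξ φ] : <t,<t,e>>.
For [ξ φ] to have type <t,<t,e>> with φ of type <e,e>, ξ must be the function: ξ : <<e,e>,<t,<t,e>>>.

<<e,e>,<t,<t,e>>>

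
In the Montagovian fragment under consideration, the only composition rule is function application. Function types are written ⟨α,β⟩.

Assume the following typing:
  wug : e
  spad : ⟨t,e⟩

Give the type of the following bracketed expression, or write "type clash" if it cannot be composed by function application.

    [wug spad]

type clash

[wug spad]: e with ⟨t,e⟩ — neither is a function whose domain matches the other; composition fails here.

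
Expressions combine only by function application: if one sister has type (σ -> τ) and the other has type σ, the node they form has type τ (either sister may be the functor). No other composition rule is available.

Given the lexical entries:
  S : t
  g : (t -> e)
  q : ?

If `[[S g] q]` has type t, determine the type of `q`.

[[S g] q] must have type t. The sister [S g] has type e; that is not a function onto t, so q must be the functor, of type (e -> t).

(e -> t)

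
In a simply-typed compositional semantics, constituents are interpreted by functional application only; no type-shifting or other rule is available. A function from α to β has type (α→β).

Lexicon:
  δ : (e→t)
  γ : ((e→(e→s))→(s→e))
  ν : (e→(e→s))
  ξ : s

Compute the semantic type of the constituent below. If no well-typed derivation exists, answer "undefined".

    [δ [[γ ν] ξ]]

t

[γ ν] — γ of type ((e→(e→s))→(s→e)) combines with ν of type (e→(e→s)): type (s→e).
[[γ ν] ξ] — [γ ν] of type (s→e) combines with ξ of type s: type e.
[δ [[γ ν] ξ]] — δ of type (e→t) combines with [[γ ν] ξ] of type e: type t.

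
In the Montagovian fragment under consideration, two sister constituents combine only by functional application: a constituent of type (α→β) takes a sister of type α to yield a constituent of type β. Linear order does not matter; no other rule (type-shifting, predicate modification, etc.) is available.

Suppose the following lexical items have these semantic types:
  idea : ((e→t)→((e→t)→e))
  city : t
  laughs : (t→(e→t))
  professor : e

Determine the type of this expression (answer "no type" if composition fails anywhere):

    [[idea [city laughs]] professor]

[city laughs] — laughs of type (t→(e→t)) combines with city of type t: type (e→t).
[idea [city laughs]] — idea of type ((e→t)→((e→t)→e)) combines with [city laughs] of type (e→t): type ((e→t)→e).
[[idea [city laughs]] professor]: ((e→t)→e) with e — neither is a function whose domain matches the other; composition fails here.

no type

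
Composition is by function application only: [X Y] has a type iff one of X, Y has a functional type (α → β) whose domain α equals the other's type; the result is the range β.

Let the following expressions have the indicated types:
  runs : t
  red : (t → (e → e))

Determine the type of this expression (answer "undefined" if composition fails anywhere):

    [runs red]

[runs red]: red is (t → (e → e)), runs is t; result (e → e).

(e → e)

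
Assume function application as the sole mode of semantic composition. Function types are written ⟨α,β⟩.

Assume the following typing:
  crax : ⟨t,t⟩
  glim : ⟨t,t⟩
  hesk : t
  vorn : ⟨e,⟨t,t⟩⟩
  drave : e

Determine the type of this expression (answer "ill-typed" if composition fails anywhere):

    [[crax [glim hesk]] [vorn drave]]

t

[glim hesk] — glim of type ⟨t,t⟩ combines with hesk of type t: type t.
[crax [glim hesk]] — crax of type ⟨t,t⟩ combines with [glim hesk] of type t: type t.
[vorn drave] — vorn of type ⟨e,⟨t,t⟩⟩ combines with drave of type e: type ⟨t,t⟩.
[[crax [glim hesk]] [vorn drave]] — [vorn drave] of type ⟨t,t⟩ combines with [crax [glim hesk]] of type t: type t.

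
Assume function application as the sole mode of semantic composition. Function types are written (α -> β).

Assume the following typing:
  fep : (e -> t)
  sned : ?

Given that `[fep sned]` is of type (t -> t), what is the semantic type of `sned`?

At [fep sned] (required: (t -> t)): fep is (e -> t), which is not a function with range (t -> t); hence sned is the functor — type ((e -> t) -> (t -> t)).

((e -> t) -> (t -> t))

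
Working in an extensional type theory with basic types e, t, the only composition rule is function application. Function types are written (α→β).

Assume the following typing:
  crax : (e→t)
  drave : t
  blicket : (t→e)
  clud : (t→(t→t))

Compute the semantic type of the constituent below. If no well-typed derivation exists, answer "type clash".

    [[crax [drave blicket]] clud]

[drave blicket]: blicket is (t→e), drave is t; result e.
[crax [drave blicket]]: crax is (e→t), [drave blicket] is e; result t.
[[crax [drave blicket]] clud]: clud is (t→(t→t)), [crax [drave blicket]] is t; result (t→t).

(t→t)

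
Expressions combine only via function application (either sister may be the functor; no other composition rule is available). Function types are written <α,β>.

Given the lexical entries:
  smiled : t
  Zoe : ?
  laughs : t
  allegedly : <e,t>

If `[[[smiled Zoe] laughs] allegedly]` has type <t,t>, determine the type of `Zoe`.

<t,<t,<<e,t>,<t,t>>>>

[[[smiled Zoe] laughs] allegedly] is required to be <t,t>. allegedly : <e,t> cannot yield <t,t> as functor, so [[smiled Zoe] laughs] : <<e,t>,<t,t>>.
[[smiled Zoe] laughs] is required to be <<e,t>,<t,t>>. laughs : t cannot yield <<e,t>,<t,t>> as functor, so [smiled Zoe] : <t,<<e,t>,<t,t>>>.
[smiled Zoe] is required to be <t,<<e,t>,<t,t>>>. smiled : t cannot yield <t,<<e,t>,<t,t>>> as functor, so Zoe : <t,<t,<<e,t>,<t,t>>>>.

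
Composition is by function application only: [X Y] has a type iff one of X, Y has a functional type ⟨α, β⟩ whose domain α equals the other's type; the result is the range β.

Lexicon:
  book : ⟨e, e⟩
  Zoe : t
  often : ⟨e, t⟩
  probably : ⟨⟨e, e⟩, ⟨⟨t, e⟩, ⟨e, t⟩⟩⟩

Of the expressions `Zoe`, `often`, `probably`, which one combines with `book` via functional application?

Zoe : t — does not combine with book.
often : ⟨e, t⟩ — does not combine with book.
probably — combines: probably : ⟨⟨e, e⟩, ⟨⟨t, e⟩, ⟨e, t⟩⟩⟩ takes book : ⟨e, e⟩ as argument, giving ⟨⟨t, e⟩, ⟨e, t⟩⟩.

probably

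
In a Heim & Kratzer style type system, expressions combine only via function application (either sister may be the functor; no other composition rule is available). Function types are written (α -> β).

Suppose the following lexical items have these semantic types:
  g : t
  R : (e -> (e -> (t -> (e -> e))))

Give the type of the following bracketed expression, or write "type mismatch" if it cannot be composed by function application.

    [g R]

[g R]: t and (e -> (e -> (t -> (e -> e)))) cannot combine by function application — type clash.

type mismatch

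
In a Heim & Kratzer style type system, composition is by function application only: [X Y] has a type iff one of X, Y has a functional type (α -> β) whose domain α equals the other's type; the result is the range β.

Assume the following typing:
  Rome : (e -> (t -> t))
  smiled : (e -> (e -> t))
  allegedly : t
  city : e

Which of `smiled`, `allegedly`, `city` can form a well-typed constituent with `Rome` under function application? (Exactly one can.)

city

smiled : (e -> (e -> t)) — does not combine with Rome.
allegedly : t — does not combine with Rome.
city — combines: Rome : (e -> (t -> t)) takes city : e as argument, giving (t -> t).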